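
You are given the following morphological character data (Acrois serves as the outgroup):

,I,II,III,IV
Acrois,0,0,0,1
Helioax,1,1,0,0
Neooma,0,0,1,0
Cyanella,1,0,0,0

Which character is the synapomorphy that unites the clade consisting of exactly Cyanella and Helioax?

I

Character polarity is set by the outgroup: the derived state is whichever differs from the outgroup's state, so for IV the derived state is '0', and for the remaining characters it is '1'.
I: derived state '1' in Cyanella and Helioax only — synapomorphy for {Cyanella, Helioax}.
II (derived state '1') is unique to Helioax (autapomorphy; uninformative for grouping).
III (derived state '1') is unique to Neooma (autapomorphy; uninformative for grouping).
IV (derived state '0') is shared by all ingroup taxa — unites the whole ingroup.
Most parsimonious ingroup topology: ((Cyanella,Helioax),Neooma).
The clade {Cyanella, Helioax} is supported by I: its derived state '1' occurs in exactly those taxa and in no other taxon (including the outgroup).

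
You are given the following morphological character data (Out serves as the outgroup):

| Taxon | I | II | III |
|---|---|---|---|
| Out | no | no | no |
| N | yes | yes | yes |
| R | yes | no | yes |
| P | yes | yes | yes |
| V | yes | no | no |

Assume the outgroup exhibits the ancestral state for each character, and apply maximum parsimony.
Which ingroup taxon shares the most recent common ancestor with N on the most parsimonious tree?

P

The outgroup has state 'no' for every character, so 'yes' is the derived state throughout.
All ingroup taxa share the derived state 'yes' for I; it defines the ingroup but does not resolve relationships within it.
II: derived state 'yes' in N and P only — synapomorphy for {N, P}.
III: derived state 'yes' in N, P, and R only — synapomorphy for {N, P, R}.
Most parsimonious ingroup topology: (((P,N),R),V).
N and P form a cherry on this tree, so they are sister taxa.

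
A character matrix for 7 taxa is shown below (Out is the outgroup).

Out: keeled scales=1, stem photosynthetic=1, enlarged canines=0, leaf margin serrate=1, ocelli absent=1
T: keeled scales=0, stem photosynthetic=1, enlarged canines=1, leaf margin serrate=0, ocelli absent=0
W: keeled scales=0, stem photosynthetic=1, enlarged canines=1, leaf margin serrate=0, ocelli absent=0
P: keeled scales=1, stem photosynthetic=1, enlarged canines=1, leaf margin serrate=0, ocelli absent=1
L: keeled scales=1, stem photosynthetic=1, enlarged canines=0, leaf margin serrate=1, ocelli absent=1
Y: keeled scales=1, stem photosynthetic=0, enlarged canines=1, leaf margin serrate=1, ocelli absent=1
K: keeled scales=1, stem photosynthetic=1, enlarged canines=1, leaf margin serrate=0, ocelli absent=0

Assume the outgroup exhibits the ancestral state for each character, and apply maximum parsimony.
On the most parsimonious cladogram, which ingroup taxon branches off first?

Character polarity is set by the outgroup: the derived state is whichever differs from the outgroup's state, so for keeled scales, stem photosynthetic, leaf margin serrate, ocelli absent the derived state is '0', and for the remaining characters it is '1'.
keeled scales (derived state '0') is shared by T and W — a synapomorphy uniting that clade.
stem photosynthetic (derived state '0') is unique to Y (autapomorphy; uninformative for grouping).
Only K, P, T, W, and Y show the derived state '1' for enlarged canines, supporting them as a clade.
leaf margin serrate: derived state '0' in K, P, T, and W only — synapomorphy for {K, P, T, W}.
ocelli absent: derived state '0' in K, T, and W only — synapomorphy for {K, T, W}.
Most parsimonious ingroup topology: (((((T,W),K),P),Y),L).
L is sister to the clade containing all other ingroup taxa, so it is the earliest-diverging (most basal) ingroup lineage.

L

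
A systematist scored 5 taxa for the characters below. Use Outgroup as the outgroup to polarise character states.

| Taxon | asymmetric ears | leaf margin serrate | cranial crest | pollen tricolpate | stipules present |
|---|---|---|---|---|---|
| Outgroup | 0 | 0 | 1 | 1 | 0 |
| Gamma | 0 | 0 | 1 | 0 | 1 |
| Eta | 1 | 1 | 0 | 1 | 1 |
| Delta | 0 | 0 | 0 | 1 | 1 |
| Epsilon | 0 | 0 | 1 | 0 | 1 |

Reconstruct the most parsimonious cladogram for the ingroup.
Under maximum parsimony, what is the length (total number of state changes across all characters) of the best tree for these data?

Character polarity is set by the outgroup: the derived state is whichever differs from the outgroup's state, so for cranial crest, pollen tricolpate the derived state is '0', and for the remaining characters it is '1'.
asymmetric ears: derived state '1' in Eta only — an autapomorphy, so it tells us nothing about relationships among taxa.
leaf margin serrate: derived state '1' in Eta only — an autapomorphy, so it tells us nothing about relationships among taxa.
cranial crest: derived state '0' in Delta and Eta only — synapomorphy for {Delta, Eta}.
Only Epsilon and Gamma show the derived state '0' for pollen tricolpate, supporting them as a clade.
All ingroup taxa share the derived state '1' for stipules present; it defines the ingroup but does not resolve relationships within it.
Most parsimonious ingroup topology: ((Gamma,Epsilon),(Eta,Delta)).
Changes per character on this tree: asymmetric ears: 1; leaf margin serrate: 1; cranial crest: 1; pollen tricolpate: 1; stipules present: 1.
Total = 5.

5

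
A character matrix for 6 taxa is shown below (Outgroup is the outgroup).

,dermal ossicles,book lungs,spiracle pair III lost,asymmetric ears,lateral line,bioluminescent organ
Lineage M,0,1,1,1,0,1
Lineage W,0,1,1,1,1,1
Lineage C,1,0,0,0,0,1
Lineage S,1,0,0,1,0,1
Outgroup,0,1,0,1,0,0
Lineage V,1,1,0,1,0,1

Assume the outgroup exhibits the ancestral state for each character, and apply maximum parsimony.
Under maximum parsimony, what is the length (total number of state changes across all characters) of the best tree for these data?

Character polarity is set by the outgroup: the derived state is whichever differs from the outgroup's state, so for book lungs, asymmetric ears the derived state is '0', and for the remaining characters it is '1'.
dermal ossicles (derived state '1') is shared by Lineage C, Lineage S, and Lineage V — a synapomorphy uniting that clade.
book lungs (derived state '0') is shared by Lineage C and Lineage S — a synapomorphy uniting that clade.
spiracle pair III lost (derived state '1') is shared by Lineage M and Lineage W — a synapomorphy uniting that clade.
asymmetric ears (derived state '0') is unique to Lineage C (autapomorphy; uninformative for grouping).
lateral line (derived state '1') is unique to Lineage W (autapomorphy; uninformative for grouping).
All ingroup taxa share the derived state '1' for bioluminescent organ; it defines the ingroup but does not resolve relationships within it.
Most parsimonious ingroup topology: ((Lineage W,Lineage M),(Lineage V,(Lineage S,Lineage C))).
Changes per character on this tree: dermal ossicles: 1; book lungs: 1; spiracle pair III lost: 1; asymmetric ears: 1; lateral line: 1; bioluminescent organ: 1.
Total = 6.

6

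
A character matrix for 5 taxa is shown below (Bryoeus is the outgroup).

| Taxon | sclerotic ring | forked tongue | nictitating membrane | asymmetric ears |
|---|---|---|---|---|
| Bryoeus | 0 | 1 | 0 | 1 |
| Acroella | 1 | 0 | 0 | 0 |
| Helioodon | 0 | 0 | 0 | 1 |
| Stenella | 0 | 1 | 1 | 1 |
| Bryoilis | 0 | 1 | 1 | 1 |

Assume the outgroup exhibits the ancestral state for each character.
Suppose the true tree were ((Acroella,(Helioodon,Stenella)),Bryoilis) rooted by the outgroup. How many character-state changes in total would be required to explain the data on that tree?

6

Map each character onto ((Acroella,(Helioodon,Stenella)),Bryoilis) (rooted by Bryoeus) and count the minimum state changes it requires (Fitch parsimony):
sclerotic ring: 1; forked tongue: 2; nictitating membrane: 2; asymmetric ears: 1.
Total tree length = 6.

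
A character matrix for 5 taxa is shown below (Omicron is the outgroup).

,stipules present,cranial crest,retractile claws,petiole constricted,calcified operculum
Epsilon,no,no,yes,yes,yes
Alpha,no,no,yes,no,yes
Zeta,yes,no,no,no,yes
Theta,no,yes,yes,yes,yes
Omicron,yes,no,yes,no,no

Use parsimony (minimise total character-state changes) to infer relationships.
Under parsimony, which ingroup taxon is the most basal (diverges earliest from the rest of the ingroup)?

Zeta

Character polarity is set by the outgroup: the derived state is whichever differs from the outgroup's state, so for stipules present, retractile claws the derived state is 'no', and for the remaining characters it is 'yes'.
stipules present: derived state 'no' in Alpha, Epsilon, and Theta only — synapomorphy for {Alpha, Epsilon, Theta}.
cranial crest (derived state 'yes') is unique to Theta (autapomorphy; uninformative for grouping).
retractile claws: derived state 'no' in Zeta only — an autapomorphy, so it tells us nothing about relationships among taxa.
petiole constricted: derived state 'yes' in Epsilon and Theta only — synapomorphy for {Epsilon, Theta}.
All ingroup taxa share the derived state 'yes' for calcified operculum; it defines the ingroup but does not resolve relationships within it.
Most parsimonious ingroup topology: (((Epsilon,Theta),Alpha),Zeta).
Zeta is sister to the clade containing all other ingroup taxa, so it is the earliest-diverging (most basal) ingroup lineage.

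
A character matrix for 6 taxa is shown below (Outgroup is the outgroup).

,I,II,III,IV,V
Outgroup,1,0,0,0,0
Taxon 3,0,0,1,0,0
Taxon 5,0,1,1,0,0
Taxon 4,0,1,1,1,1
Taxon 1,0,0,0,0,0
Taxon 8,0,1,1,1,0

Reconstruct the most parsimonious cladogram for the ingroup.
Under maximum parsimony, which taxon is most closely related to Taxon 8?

Taxon 4

Character polarity is set by the outgroup: the derived state is whichever differs from the outgroup's state, so for I the derived state is '0', and for the remaining characters it is '1'.
I (derived state '0') is shared by all ingroup taxa — unites the whole ingroup.
II: derived state '1' in Taxon 4, Taxon 5, and Taxon 8 only — synapomorphy for {Taxon 4, Taxon 5, Taxon 8}.
III (derived state '1') is shared by Taxon 3, Taxon 4, Taxon 5, and Taxon 8 — a synapomorphy uniting that clade.
Only Taxon 4 and Taxon 8 show the derived state '1' for IV, supporting them as a clade.
V: derived state '1' in Taxon 4 only — an autapomorphy, so it tells us nothing about relationships among taxa.
Most parsimonious ingroup topology: ((Taxon 3,(Taxon 5,(Taxon 4,Taxon 8))),Taxon 1).
Taxon 8 and Taxon 4 form a cherry on this tree, so they are sister taxa.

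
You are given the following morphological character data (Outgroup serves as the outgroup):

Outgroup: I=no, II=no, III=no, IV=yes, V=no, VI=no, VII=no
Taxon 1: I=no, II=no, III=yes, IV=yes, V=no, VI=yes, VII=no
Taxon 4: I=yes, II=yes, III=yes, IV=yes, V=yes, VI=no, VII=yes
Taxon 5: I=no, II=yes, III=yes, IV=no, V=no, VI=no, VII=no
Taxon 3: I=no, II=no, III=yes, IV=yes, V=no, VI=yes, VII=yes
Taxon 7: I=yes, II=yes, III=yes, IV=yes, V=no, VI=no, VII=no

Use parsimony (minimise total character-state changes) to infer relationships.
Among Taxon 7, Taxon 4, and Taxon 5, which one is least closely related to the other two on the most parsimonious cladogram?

Taxon 5

Character polarity is set by the outgroup: the derived state is whichever differs from the outgroup's state, so for IV the derived state is 'no', and for the remaining characters it is 'yes'.
I (derived state 'yes') is shared by Taxon 4 and Taxon 7 — a synapomorphy uniting that clade.
II: derived state 'yes' in Taxon 4, Taxon 5, and Taxon 7 only — synapomorphy for {Taxon 4, Taxon 5, Taxon 7}.
All ingroup taxa share the derived state 'yes' for III; it defines the ingroup but does not resolve relationships within it.
IV: derived state 'no' in Taxon 5 only — an autapomorphy, so it tells us nothing about relationships among taxa.
V: derived state 'yes' in Taxon 4 only — an autapomorphy, so it tells us nothing about relationships among taxa.
VI: derived state 'yes' in Taxon 1 and Taxon 3 only — synapomorphy for {Taxon 1, Taxon 3}.
VII groups Taxon 3 and Taxon 4, which is incompatible with the clades supported by the remaining characters; treating it as convergent (homoplasy) costs fewer steps than any alternative tree.
Most parsimonious ingroup topology: ((Taxon 1,Taxon 3),((Taxon 4,Taxon 7),Taxon 5)).
Taxon 4 and Taxon 7 share a more recent common ancestor with each other than either does with Taxon 5, so Taxon 5 is the least closely related of the three.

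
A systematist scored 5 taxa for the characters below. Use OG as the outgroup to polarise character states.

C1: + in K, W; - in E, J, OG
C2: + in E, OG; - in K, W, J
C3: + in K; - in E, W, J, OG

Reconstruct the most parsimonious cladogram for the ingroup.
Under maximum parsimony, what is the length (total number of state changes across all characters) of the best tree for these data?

3

Character polarity is set by the outgroup: the derived state is whichever differs from the outgroup's state, so for C2 the derived state is '-', and for the remaining characters it is '+'.
C1: derived state '+' in K and W only — synapomorphy for {K, W}.
Only J, K, and W show the derived state '-' for C2, supporting them as a clade.
C3 (derived state '+') is unique to K (autapomorphy; uninformative for grouping).
Most parsimonious ingroup topology: (((K,W),J),E).
Changes per character on this tree: C1: 1; C2: 1; C3: 1.
Total = 3.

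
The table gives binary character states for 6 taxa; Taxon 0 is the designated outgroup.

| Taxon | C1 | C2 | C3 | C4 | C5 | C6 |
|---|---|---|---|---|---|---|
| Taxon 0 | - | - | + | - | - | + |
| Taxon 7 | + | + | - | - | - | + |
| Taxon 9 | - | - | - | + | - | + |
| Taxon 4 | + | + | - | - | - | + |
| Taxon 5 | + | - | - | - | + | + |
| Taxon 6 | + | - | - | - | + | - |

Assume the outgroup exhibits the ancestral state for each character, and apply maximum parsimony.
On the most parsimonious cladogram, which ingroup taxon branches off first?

Character polarity is set by the outgroup: the derived state is whichever differs from the outgroup's state, so for C3, C6 the derived state is '-', and for the remaining characters it is '+'.
Only Taxon 4, Taxon 5, Taxon 6, and Taxon 7 show the derived state '+' for C1, supporting them as a clade.
Only Taxon 4 and Taxon 7 show the derived state '+' for C2, supporting them as a clade.
All ingroup taxa share the derived state '-' for C3; it defines the ingroup but does not resolve relationships within it.
C4 (derived state '+') is unique to Taxon 9 (autapomorphy; uninformative for grouping).
C5: derived state '+' in Taxon 5 and Taxon 6 only — synapomorphy for {Taxon 5, Taxon 6}.
C6: derived state '-' in Taxon 6 only — an autapomorphy, so it tells us nothing about relationships among taxa.
Most parsimonious ingroup topology: (((Taxon 7,Taxon 4),(Taxon 5,Taxon 6)),Taxon 9).
Taxon 9 is sister to the clade containing all other ingroup taxa, so it is the earliest-diverging (most basal) ingroup lineage.

Taxon 9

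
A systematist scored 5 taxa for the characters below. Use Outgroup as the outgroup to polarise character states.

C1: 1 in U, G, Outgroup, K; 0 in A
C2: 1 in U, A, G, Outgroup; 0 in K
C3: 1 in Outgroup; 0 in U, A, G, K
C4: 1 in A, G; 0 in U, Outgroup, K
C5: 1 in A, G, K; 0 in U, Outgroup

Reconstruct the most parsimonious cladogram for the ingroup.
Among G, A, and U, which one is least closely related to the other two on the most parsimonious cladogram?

U

Character polarity is set by the outgroup: the derived state is whichever differs from the outgroup's state, so for C1, C2, C3 the derived state is '0', and for the remaining characters it is '1'.
C1 (derived state '0') is unique to A (autapomorphy; uninformative for grouping).
C2 (derived state '0') is unique to K (autapomorphy; uninformative for grouping).
C3 (derived state '0') is shared by all ingroup taxa — unites the whole ingroup.
Only A and G show the derived state '1' for C4, supporting them as a clade.
Only A, G, and K show the derived state '1' for C5, supporting them as a clade.
Most parsimonious ingroup topology: (((G,A),K),U).
A and G share a more recent common ancestor with each other than either does with U, so U is the least closely related of the three.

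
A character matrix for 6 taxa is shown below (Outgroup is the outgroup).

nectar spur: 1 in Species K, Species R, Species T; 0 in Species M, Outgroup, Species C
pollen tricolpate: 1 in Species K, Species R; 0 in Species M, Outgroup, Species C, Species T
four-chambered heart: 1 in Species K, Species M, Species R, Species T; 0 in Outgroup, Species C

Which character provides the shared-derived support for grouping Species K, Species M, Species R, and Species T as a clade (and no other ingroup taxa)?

four-chambered heart

The outgroup has state '0' for every character, so '1' is the derived state throughout.
nectar spur: derived state '1' in Species K, Species R, and Species T only — synapomorphy for {Species K, Species R, Species T}.
Only Species K and Species R show the derived state '1' for pollen tricolpate, supporting them as a clade.
four-chambered heart (derived state '1') is shared by Species K, Species M, Species R, and Species T — a synapomorphy uniting that clade.
Most parsimonious ingroup topology: (((Species T,(Species R,Species K)),Species M),Species C).
The clade {Species K, Species M, Species R, Species T} is supported by four-chambered heart: its derived state '1' occurs in exactly those taxa and in no other taxon (including the outgroup).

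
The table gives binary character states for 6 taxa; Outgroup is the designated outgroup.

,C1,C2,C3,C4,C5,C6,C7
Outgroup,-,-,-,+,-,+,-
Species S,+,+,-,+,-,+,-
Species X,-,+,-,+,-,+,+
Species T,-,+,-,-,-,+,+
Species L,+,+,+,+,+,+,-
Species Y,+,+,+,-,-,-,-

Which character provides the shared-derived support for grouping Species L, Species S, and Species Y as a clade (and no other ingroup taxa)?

Character polarity is set by the outgroup: the derived state is whichever differs from the outgroup's state, so for C4, C6 the derived state is '-', and for the remaining characters it is '+'.
C1 (derived state '+') is shared by Species L, Species S, and Species Y — a synapomorphy uniting that clade.
C2 (derived state '+') is shared by all ingroup taxa — unites the whole ingroup.
Only Species L and Species Y show the derived state '+' for C3, supporting them as a clade.
C4 groups Species T and Species Y, which is incompatible with the clades supported by the remaining characters; treating it as convergent (homoplasy) costs fewer steps than any alternative tree.
C5 (derived state '+') is unique to Species L (autapomorphy; uninformative for grouping).
C6: derived state '-' in Species Y only — an autapomorphy, so it tells us nothing about relationships among taxa.
C7: derived state '+' in Species T and Species X only — synapomorphy for {Species T, Species X}.
Most parsimonious ingroup topology: ((Species S,(Species L,Species Y)),(Species X,Species T)).
The clade {Species L, Species S, Species Y} is supported by C1: its derived state '+' occurs in exactly those taxa and in no other taxon (including the outgroup).

C1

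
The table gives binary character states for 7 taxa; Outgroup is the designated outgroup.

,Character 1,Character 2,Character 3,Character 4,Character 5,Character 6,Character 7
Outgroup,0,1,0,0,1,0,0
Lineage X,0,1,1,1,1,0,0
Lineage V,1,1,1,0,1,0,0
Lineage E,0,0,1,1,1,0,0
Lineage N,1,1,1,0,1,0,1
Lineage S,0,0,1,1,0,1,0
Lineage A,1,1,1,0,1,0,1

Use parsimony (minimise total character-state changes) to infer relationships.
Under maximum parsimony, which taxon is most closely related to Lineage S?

Lineage E

Character polarity is set by the outgroup: the derived state is whichever differs from the outgroup's state, so for Character 2, Character 5 the derived state is '0', and for the remaining characters it is '1'.
Character 1 (derived state '1') is shared by Lineage A, Lineage N, and Lineage V — a synapomorphy uniting that clade.
Character 2: derived state '0' in Lineage E and Lineage S only — synapomorphy for {Lineage E, Lineage S}.
Character 3 (derived state '1') is shared by all ingroup taxa — unites the whole ingroup.
Only Lineage E, Lineage S, and Lineage X show the derived state '1' for Character 4, supporting them as a clade.
Character 5 (derived state '0') is unique to Lineage S (autapomorphy; uninformative for grouping).
Character 6 (derived state '1') is unique to Lineage S (autapomorphy; uninformative for grouping).
Character 7 (derived state '1') is shared by Lineage A and Lineage N — a synapomorphy uniting that clade.
Most parsimonious ingroup topology: ((Lineage X,(Lineage E,Lineage S)),(Lineage V,(Lineage N,Lineage A))).
Lineage S and Lineage E form a cherry on this tree, so they are sister taxa.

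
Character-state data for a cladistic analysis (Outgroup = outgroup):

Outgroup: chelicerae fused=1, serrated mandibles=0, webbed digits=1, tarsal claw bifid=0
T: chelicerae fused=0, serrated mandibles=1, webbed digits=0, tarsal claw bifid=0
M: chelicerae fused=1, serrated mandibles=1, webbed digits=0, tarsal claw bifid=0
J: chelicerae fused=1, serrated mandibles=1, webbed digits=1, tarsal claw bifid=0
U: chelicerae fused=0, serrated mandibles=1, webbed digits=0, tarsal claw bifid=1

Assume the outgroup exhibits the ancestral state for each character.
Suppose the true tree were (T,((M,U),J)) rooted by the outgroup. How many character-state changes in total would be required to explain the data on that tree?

Map each character onto (T,((M,U),J)) (rooted by Outgroup) and count the minimum state changes it requires (Fitch parsimony):
chelicerae fused: 2; serrated mandibles: 1; webbed digits: 2; tarsal claw bifid: 1.
Total tree length = 6.

6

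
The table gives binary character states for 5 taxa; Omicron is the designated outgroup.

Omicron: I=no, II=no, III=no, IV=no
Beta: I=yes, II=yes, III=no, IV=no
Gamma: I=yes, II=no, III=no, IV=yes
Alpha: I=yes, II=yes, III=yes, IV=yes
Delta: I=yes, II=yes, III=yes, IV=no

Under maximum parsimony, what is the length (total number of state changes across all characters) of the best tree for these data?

The outgroup has state 'no' for every character, so 'yes' is the derived state throughout.
I (derived state 'yes') is shared by all ingroup taxa — unites the whole ingroup.
II (derived state 'yes') is shared by Alpha, Beta, and Delta — a synapomorphy uniting that clade.
III: derived state 'yes' in Alpha and Delta only — synapomorphy for {Alpha, Delta}.
IV groups Alpha and Gamma, which is incompatible with the clades supported by the remaining characters; treating it as convergent (homoplasy) costs fewer steps than any alternative tree.
Most parsimonious ingroup topology: ((Beta,(Alpha,Delta)),Gamma).
Changes per character on this tree: I: 1; II: 1; III: 1; IV: 2.
Total = 5.

5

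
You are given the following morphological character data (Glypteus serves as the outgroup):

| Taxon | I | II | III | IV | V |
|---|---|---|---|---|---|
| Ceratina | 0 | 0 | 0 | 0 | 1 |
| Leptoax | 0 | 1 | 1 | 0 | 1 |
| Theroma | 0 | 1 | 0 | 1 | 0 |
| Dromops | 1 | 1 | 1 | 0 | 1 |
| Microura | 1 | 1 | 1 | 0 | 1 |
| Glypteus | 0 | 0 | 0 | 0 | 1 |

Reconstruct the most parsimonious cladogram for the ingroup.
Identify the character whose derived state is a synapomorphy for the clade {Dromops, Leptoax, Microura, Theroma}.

II

Character polarity is set by the outgroup: the derived state is whichever differs from the outgroup's state, so for V the derived state is '0', and for the remaining characters it is '1'.
I (derived state '1') is shared by Dromops and Microura — a synapomorphy uniting that clade.
II: derived state '1' in Dromops, Leptoax, Microura, and Theroma only — synapomorphy for {Dromops, Leptoax, Microura, Theroma}.
III: derived state '1' in Dromops, Leptoax, and Microura only — synapomorphy for {Dromops, Leptoax, Microura}.
IV: derived state '1' in Theroma only — an autapomorphy, so it tells us nothing about relationships among taxa.
V (derived state '0') is unique to Theroma (autapomorphy; uninformative for grouping).
Most parsimonious ingroup topology: ((Theroma,((Dromops,Microura),Leptoax)),Ceratina).
The clade {Dromops, Leptoax, Microura, Theroma} is supported by II: its derived state '1' occurs in exactly those taxa and in no other taxon (including the outgroup).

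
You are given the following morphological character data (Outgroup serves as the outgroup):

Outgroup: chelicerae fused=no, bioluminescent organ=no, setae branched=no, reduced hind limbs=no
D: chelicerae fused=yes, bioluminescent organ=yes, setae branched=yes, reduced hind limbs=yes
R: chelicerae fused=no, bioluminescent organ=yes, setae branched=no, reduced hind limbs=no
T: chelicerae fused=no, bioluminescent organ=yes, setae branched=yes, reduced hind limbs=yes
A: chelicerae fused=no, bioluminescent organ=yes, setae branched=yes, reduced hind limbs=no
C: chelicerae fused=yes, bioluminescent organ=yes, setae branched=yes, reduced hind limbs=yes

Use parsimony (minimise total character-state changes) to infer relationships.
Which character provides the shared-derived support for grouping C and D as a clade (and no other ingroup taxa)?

chelicerae fused

The outgroup has state 'no' for every character, so 'yes' is the derived state throughout.
chelicerae fused: derived state 'yes' in C and D only — synapomorphy for {C, D}.
All ingroup taxa share the derived state 'yes' for bioluminescent organ; it defines the ingroup but does not resolve relationships within it.
setae branched: derived state 'yes' in A, C, D, and T only — synapomorphy for {A, C, D, T}.
reduced hind limbs: derived state 'yes' in C, D, and T only — synapomorphy for {C, D, T}.
Most parsimonious ingroup topology: ((((D,C),T),A),R).
The clade {C, D} is supported by chelicerae fused: its derived state 'yes' occurs in exactly those taxa and in no other taxon (including the outgroup).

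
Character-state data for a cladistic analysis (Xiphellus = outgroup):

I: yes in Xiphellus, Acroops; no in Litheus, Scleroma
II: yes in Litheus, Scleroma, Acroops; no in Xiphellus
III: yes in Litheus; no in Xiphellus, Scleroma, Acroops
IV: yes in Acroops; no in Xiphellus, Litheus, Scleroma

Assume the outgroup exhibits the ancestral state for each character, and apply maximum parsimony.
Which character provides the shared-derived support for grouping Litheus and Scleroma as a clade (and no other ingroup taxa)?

Character polarity is set by the outgroup: the derived state is whichever differs from the outgroup's state, so for I the derived state is 'no', and for the remaining characters it is 'yes'.
Only Litheus and Scleroma show the derived state 'no' for I, supporting them as a clade.
II (derived state 'yes') is shared by all ingroup taxa — unites the whole ingroup.
III (derived state 'yes') is unique to Litheus (autapomorphy; uninformative for grouping).
IV (derived state 'yes') is unique to Acroops (autapomorphy; uninformative for grouping).
Most parsimonious ingroup topology: ((Litheus,Scleroma),Acroops).
The clade {Litheus, Scleroma} is supported by I: its derived state 'no' occurs in exactly those taxa and in no other taxon (including the outgroup).

I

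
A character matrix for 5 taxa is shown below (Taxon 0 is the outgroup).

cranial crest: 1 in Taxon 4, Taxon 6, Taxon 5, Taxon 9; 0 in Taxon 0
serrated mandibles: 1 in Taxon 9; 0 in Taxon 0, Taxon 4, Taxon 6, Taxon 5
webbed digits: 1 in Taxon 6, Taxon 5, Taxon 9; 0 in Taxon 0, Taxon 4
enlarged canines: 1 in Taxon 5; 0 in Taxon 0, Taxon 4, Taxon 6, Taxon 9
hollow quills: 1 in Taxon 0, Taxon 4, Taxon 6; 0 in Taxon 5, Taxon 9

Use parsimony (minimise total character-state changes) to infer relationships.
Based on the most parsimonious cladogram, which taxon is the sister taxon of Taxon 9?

Character polarity is set by the outgroup: the derived state is whichever differs from the outgroup's state, so for hollow quills the derived state is '0', and for the remaining characters it is '1'.
All ingroup taxa share the derived state '1' for cranial crest; it defines the ingroup but does not resolve relationships within it.
serrated mandibles: derived state '1' in Taxon 9 only — an autapomorphy, so it tells us nothing about relationships among taxa.
webbed digits (derived state '1') is shared by Taxon 5, Taxon 6, and Taxon 9 — a synapomorphy uniting that clade.
enlarged canines: derived state '1' in Taxon 5 only — an autapomorphy, so it tells us nothing about relationships among taxa.
hollow quills (derived state '0') is shared by Taxon 5 and Taxon 9 — a synapomorphy uniting that clade.
Most parsimonious ingroup topology: (Taxon 4,(Taxon 6,(Taxon 5,Taxon 9))).
Taxon 9 and Taxon 5 form a cherry on this tree, so they are sister taxa.

Taxon 5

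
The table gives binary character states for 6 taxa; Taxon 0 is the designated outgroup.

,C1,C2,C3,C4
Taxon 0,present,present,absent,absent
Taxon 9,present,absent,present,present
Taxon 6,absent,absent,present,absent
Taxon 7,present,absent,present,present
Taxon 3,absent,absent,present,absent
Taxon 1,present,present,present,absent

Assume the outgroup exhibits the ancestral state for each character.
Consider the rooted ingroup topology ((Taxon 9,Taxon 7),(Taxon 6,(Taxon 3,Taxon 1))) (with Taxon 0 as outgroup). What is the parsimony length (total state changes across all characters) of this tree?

6

Map each character onto ((Taxon 9,Taxon 7),(Taxon 6,(Taxon 3,Taxon 1))) (rooted by Taxon 0) and count the minimum state changes it requires (Fitch parsimony):
C1: 2; C2: 2; C3: 1; C4: 1.
Total tree length = 6.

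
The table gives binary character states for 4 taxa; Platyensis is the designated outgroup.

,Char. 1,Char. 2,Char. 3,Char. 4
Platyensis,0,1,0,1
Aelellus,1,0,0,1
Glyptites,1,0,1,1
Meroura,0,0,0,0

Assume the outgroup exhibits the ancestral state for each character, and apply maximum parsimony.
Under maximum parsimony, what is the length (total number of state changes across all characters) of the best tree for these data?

4

Character polarity is set by the outgroup: the derived state is whichever differs from the outgroup's state, so for Char. 2, Char. 4 the derived state is '0', and for the remaining characters it is '1'.
Char. 1: derived state '1' in Aelellus and Glyptites only — synapomorphy for {Aelellus, Glyptites}.
Char. 2 (derived state '0') is shared by all ingroup taxa — unites the whole ingroup.
Char. 3 (derived state '1') is unique to Glyptites (autapomorphy; uninformative for grouping).
Char. 4 (derived state '0') is unique to Meroura (autapomorphy; uninformative for grouping).
Most parsimonious ingroup topology: ((Aelellus,Glyptites),Meroura).
Changes per character on this tree: Char. 1: 1; Char. 2: 1; Char. 3: 1; Char. 4: 1.
Total = 4.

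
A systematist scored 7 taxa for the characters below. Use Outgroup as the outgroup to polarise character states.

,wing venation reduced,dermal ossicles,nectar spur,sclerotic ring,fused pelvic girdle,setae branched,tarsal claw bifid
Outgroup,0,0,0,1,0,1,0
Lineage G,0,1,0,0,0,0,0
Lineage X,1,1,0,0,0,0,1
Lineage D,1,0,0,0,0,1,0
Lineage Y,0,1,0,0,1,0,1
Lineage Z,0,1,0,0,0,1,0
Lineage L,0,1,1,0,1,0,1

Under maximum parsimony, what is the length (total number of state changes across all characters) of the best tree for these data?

Character polarity is set by the outgroup: the derived state is whichever differs from the outgroup's state, so for sclerotic ring, setae branched the derived state is '0', and for the remaining characters it is '1'.
wing venation reduced groups Lineage D and Lineage X, which is incompatible with the clades supported by the remaining characters; treating it as convergent (homoplasy) costs fewer steps than any alternative tree.
dermal ossicles: derived state '1' in Lineage G, Lineage L, Lineage X, Lineage Y, and Lineage Z only — synapomorphy for {Lineage G, Lineage L, Lineage X, Lineage Y, Lineage Z}.
nectar spur: derived state '1' in Lineage L only — an autapomorphy, so it tells us nothing about relationships among taxa.
sclerotic ring (derived state '0') is shared by all ingroup taxa — unites the whole ingroup.
fused pelvic girdle: derived state '1' in Lineage L and Lineage Y only — synapomorphy for {Lineage L, Lineage Y}.
setae branched: derived state '0' in Lineage G, Lineage L, Lineage X, and Lineage Y only — synapomorphy for {Lineage G, Lineage L, Lineage X, Lineage Y}.
Only Lineage L, Lineage X, and Lineage Y show the derived state '1' for tarsal claw bifid, supporting them as a clade.
Most parsimonious ingroup topology: (((Lineage G,(Lineage X,(Lineage Y,Lineage L))),Lineage Z),Lineage D).
Changes per character on this tree: wing venation reduced: 2; dermal ossicles: 1; nectar spur: 1; sclerotic ring: 1; fused pelvic girdle: 1; setae branched: 1; tarsal claw bifid: 1.
Total = 8.

8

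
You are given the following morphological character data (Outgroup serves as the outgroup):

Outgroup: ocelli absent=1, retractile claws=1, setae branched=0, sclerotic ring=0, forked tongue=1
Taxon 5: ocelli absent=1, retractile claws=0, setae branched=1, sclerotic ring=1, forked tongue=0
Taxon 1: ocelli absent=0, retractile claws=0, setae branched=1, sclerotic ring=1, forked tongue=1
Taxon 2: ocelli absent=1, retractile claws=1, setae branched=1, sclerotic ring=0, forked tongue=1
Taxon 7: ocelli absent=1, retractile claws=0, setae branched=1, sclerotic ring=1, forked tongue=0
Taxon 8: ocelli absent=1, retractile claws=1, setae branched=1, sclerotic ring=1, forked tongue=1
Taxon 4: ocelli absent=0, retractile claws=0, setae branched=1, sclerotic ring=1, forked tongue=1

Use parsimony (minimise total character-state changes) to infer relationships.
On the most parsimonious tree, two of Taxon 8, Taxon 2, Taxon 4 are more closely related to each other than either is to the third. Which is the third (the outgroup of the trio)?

Character polarity is set by the outgroup: the derived state is whichever differs from the outgroup's state, so for ocelli absent, retractile claws, forked tongue the derived state is '0', and for the remaining characters it is '1'.
ocelli absent (derived state '0') is shared by Taxon 1 and Taxon 4 — a synapomorphy uniting that clade.
retractile claws (derived state '0') is shared by Taxon 1, Taxon 4, Taxon 5, and Taxon 7 — a synapomorphy uniting that clade.
All ingroup taxa share the derived state '1' for setae branched; it defines the ingroup but does not resolve relationships within it.
sclerotic ring: derived state '1' in Taxon 1, Taxon 4, Taxon 5, Taxon 7, and Taxon 8 only — synapomorphy for {Taxon 1, Taxon 4, Taxon 5, Taxon 7, Taxon 8}.
forked tongue (derived state '0') is shared by Taxon 5 and Taxon 7 — a synapomorphy uniting that clade.
Most parsimonious ingroup topology: ((((Taxon 5,Taxon 7),(Taxon 1,Taxon 4)),Taxon 8),Taxon 2).
Taxon 8 and Taxon 4 share a more recent common ancestor with each other than either does with Taxon 2, so Taxon 2 is the least closely related of the three.

Taxon 2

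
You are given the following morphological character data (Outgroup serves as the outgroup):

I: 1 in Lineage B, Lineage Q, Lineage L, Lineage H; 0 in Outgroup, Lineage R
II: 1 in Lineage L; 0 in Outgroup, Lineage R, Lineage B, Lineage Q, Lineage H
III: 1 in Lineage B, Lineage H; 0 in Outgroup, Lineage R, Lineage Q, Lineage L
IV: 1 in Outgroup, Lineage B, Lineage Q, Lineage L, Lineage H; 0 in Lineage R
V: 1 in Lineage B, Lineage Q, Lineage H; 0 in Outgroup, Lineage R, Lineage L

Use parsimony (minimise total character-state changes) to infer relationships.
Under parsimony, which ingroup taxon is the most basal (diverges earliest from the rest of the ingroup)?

Character polarity is set by the outgroup: the derived state is whichever differs from the outgroup's state, so for IV the derived state is '0', and for the remaining characters it is '1'.
Only Lineage B, Lineage H, Lineage L, and Lineage Q show the derived state '1' for I, supporting them as a clade.
II (derived state '1') is unique to Lineage L (autapomorphy; uninformative for grouping).
Only Lineage B and Lineage H show the derived state '1' for III, supporting them as a clade.
IV: derived state '0' in Lineage R only — an autapomorphy, so it tells us nothing about relationships among taxa.
V: derived state '1' in Lineage B, Lineage H, and Lineage Q only — synapomorphy for {Lineage B, Lineage H, Lineage Q}.
Most parsimonious ingroup topology: (Lineage R,(((Lineage B,Lineage H),Lineage Q),Lineage L)).
Lineage R is sister to the clade containing all other ingroup taxa, so it is the earliest-diverging (most basal) ingroup lineage.

Lineage R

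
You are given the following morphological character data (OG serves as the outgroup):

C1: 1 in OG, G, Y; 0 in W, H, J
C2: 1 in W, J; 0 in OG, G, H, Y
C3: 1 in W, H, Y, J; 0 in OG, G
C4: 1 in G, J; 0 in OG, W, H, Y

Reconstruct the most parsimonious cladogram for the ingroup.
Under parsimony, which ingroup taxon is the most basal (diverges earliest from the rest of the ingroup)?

G

Character polarity is set by the outgroup: the derived state is whichever differs from the outgroup's state, so for C1 the derived state is '0', and for the remaining characters it is '1'.
C1: derived state '0' in H, J, and W only — synapomorphy for {H, J, W}.
Only J and W show the derived state '1' for C2, supporting them as a clade.
Only H, J, W, and Y show the derived state '1' for C3, supporting them as a clade.
C4 (state '1') occurs in G and J but conflicts with the nesting implied by the other characters — most parsimoniously interpreted as homoplasy.
Most parsimonious ingroup topology: ((((W,J),H),Y),G).
G is sister to the clade containing all other ingroup taxa, so it is the earliest-diverging (most basal) ingroup lineage.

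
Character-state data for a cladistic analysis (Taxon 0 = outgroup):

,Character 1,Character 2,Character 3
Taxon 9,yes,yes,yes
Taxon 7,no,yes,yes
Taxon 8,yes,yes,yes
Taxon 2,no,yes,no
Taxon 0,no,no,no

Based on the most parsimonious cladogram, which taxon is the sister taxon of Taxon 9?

The outgroup has state 'no' for every character, so 'yes' is the derived state throughout.
Only Taxon 8 and Taxon 9 show the derived state 'yes' for Character 1, supporting them as a clade.
Character 2 (derived state 'yes') is shared by all ingroup taxa — unites the whole ingroup.
Character 3: derived state 'yes' in Taxon 7, Taxon 8, and Taxon 9 only — synapomorphy for {Taxon 7, Taxon 8, Taxon 9}.
Most parsimonious ingroup topology: (Taxon 2,((Taxon 9,Taxon 8),Taxon 7)).
Taxon 9 and Taxon 8 form a cherry on this tree, so they are sister taxa.

Taxon 8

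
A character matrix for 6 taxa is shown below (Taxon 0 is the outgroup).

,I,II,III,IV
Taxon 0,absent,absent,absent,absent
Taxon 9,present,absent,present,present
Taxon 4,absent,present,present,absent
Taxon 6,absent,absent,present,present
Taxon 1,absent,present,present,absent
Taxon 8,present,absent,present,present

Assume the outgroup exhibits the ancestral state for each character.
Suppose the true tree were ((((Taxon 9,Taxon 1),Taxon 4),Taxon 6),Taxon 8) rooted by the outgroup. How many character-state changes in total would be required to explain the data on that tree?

Map each character onto ((((Taxon 9,Taxon 1),Taxon 4),Taxon 6),Taxon 8) (rooted by Taxon 0) and count the minimum state changes it requires (Fitch parsimony):
I: 2; II: 2; III: 1; IV: 3.
Total tree length = 8.

8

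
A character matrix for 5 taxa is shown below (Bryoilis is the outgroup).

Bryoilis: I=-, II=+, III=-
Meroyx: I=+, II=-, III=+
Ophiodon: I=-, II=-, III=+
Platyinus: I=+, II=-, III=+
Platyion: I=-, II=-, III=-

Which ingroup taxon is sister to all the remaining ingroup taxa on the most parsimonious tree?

Character polarity is set by the outgroup: the derived state is whichever differs from the outgroup's state, so for II the derived state is '-', and for the remaining characters it is '+'.
I: derived state '+' in Meroyx and Platyinus only — synapomorphy for {Meroyx, Platyinus}.
All ingroup taxa share the derived state '-' for II; it defines the ingroup but does not resolve relationships within it.
Only Meroyx, Ophiodon, and Platyinus show the derived state '+' for III, supporting them as a clade.
Most parsimonious ingroup topology: (((Meroyx,Platyinus),Ophiodon),Platyion).
Platyion is sister to the clade containing all other ingroup taxa, so it is the earliest-diverging (most basal) ingroup lineage.

Platyion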